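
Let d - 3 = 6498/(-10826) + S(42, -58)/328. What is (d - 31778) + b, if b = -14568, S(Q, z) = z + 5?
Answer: -82281680713/1775464 ≈ -46344.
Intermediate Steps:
S(Q, z) = 5 + z
d = 3973831/1775464 (d = 3 + (6498/(-10826) + (5 - 58)/328) = 3 + (6498*(-1/10826) - 53*1/328) = 3 + (-3249/5413 - 53/328) = 3 - 1352561/1775464 = 3973831/1775464 ≈ 2.2382)
(d - 31778) + b = (3973831/1775464 - 31778) - 14568 = -56416721161/1775464 - 14568 = -82281680713/1775464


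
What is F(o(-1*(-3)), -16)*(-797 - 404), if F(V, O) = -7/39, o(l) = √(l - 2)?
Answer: 8407/39 ≈ 215.56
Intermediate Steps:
o(l) = √(-2 + l)
F(V, O) = -7/39 (F(V, O) = -7*1/39 = -7/39)
F(o(-1*(-3)), -16)*(-797 - 404) = -7*(-797 - 404)/39 = -7/39*(-1201) = 8407/39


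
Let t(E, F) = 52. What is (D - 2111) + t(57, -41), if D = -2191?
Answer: -4250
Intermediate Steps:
(D - 2111) + t(57, -41) = (-2191 - 2111) + 52 = -4302 + 52 = -4250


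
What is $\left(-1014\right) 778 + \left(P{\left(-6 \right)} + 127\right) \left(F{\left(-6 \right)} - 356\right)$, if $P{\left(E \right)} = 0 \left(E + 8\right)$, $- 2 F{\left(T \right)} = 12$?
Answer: $-834866$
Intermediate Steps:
$F{\left(T \right)} = -6$ ($F{\left(T \right)} = \left(- \frac{1}{2}\right) 12 = -6$)
$P{\left(E \right)} = 0$ ($P{\left(E \right)} = 0 \left(8 + E\right) = 0$)
$\left(-1014\right) 778 + \left(P{\left(-6 \right)} + 127\right) \left(F{\left(-6 \right)} - 356\right) = \left(-1014\right) 778 + \left(0 + 127\right) \left(-6 - 356\right) = -788892 + 127 \left(-362\right) = -788892 - 45974 = -834866$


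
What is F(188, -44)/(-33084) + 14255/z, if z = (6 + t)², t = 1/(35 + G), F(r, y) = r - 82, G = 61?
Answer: 2173172386123/5507311518 ≈ 394.60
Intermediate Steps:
F(r, y) = -82 + r
t = 1/96 (t = 1/(35 + 61) = 1/96 ≈ 0.010417)
z = 332929/9216 (z = (6 + 1/96)² = (577/96)² = 332929/9216 ≈ 36.125)
F(188, -44)/(-33084) + 14255/z = (-82 + 188)/(-33084) + 14255/(332929/9216) = 106*(-1/33084) + 14255*(9216/332929) = -53/16542 + 131374080/332929 = 2173172386123/5507311518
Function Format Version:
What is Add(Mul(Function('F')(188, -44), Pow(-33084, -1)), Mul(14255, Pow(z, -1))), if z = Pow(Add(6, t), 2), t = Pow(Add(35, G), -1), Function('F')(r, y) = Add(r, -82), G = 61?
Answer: Rational(2173172386123, 5507311518) ≈ 394.60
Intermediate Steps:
Function('F')(r, y) = Add(-82, r)
t = Rational(1, 96) (t = Pow(Add(35, 61), -1) = Pow(96, -1) = Rational(1, 96) ≈ 0.010417)
z = Rational(332929, 9216) (z = Pow(Add(6, Rational(1, 96)), 2) = Pow(Rational(577, 96), 2) = Rational(332929, 9216) ≈ 36.125)
Add(Mul(Function('F')(188, -44), Pow(-33084, -1)), Mul(14255, Pow(z, -1))) = Add(Mul(Add(-82, 188), Pow(-33084, -1)), Mul(14255, Pow(Rational(332929, 9216), -1))) = Add(Mul(106, Rational(-1, 33084)), Mul(14255, Rational(9216, 332929))) = Add(Rational(-53, 16542), Rational(131374080, 332929)) = Rational(2173172386123, 5507311518)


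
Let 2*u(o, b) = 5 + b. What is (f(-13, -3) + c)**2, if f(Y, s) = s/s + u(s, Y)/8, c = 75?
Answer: 22801/4 ≈ 5700.3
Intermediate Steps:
u(o, b) = 5/2 + b/2 (u(o, b) = (5 + b)/2 = 5/2 + b/2)
f(Y, s) = 21/16 + Y/16 (f(Y, s) = s/s + (5/2 + Y/2)/8 = 1 + (5/2 + Y/2)*(1/8) = 1 + (5/16 + Y/16) = 21/16 + Y/16)
(f(-13, -3) + c)**2 = ((21/16 + (1/16)*(-13)) + 75)**2 = ((21/16 - 13/16) + 75)**2 = (1/2 + 75)**2 = (151/2)**2 = 22801/4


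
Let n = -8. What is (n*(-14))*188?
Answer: 21056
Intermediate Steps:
(n*(-14))*188 = -8*(-14)*188 = 112*188 = 21056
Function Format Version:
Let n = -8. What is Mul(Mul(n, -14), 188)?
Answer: 21056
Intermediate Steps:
Mul(Mul(n, -14), 188) = Mul(Mul(-8, -14), 188) = Mul(112, 188) = 21056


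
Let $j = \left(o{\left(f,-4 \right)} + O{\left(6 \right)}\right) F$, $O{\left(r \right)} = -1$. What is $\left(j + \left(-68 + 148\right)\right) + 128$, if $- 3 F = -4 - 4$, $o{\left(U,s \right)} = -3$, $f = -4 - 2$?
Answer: $\frac{592}{3} \approx 197.33$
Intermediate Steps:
$f = -6$ ($f = -4 - 2 = -6$)
$F = \frac{8}{3}$ ($F = - \frac{-4 - 4}{3} = \left(- \frac{1}{3}\right) \left(-8\right) = \frac{8}{3} \approx 2.6667$)
$j = - \frac{32}{3}$ ($j = \left(-3 - 1\right) \frac{8}{3} = \left(-4\right) \frac{8}{3} = - \frac{32}{3} \approx -10.667$)
$\left(j + \left(-68 + 148\right)\right) + 128 = \left(- \frac{32}{3} + \left(-68 + 148\right)\right) + 128 = \left(- \frac{32}{3} + 80\right) + 128 = \frac{208}{3} + 128 = \frac{592}{3}$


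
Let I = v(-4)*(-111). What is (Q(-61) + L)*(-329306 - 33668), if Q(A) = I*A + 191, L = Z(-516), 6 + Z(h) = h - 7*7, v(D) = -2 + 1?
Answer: 2595627074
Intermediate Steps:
v(D) = -1
Z(h) = -55 + h (Z(h) = -6 + (h - 7*7) = -6 + (h - 49) = -6 + (-49 + h) = -55 + h)
L = -571 (L = -55 - 516 = -571)
I = 111 (I = -1*(-111) = 111)
Q(A) = 191 + 111*A (Q(A) = 111*A + 191 = 191 + 111*A)
(Q(-61) + L)*(-329306 - 33668) = ((191 + 111*(-61)) - 571)*(-329306 - 33668) = ((191 - 6771) - 571)*(-362974) = (-6580 - 571)*(-362974) = -7151*(-362974) = 2595627074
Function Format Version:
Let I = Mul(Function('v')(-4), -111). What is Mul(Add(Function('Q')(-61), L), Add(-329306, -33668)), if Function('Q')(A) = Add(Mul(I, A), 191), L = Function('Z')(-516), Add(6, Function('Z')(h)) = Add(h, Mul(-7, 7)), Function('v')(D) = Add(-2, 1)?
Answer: 2595627074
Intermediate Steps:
Function('v')(D) = -1
Function('Z')(h) = Add(-55, h) (Function('Z')(h) = Add(-6, Add(h, Mul(-7, 7))) = Add(-6, Add(h, -49)) = Add(-6, Add(-49, h)) = Add(-55, h))
L = -571 (L = Add(-55, -516) = -571)
I = 111 (I = Mul(-1, -111) = 111)
Function('Q')(A) = Add(191, Mul(111, A)) (Function('Q')(A) = Add(Mul(111, A), 191) = Add(191, Mul(111, A)))
Mul(Add(Function('Q')(-61), L), Add(-329306, -33668)) = Mul(Add(Add(191, Mul(111, -61)), -571), Add(-329306, -33668)) = Mul(Add(Add(191, -6771), -571), -362974) = Mul(Add(-6580, -571), -362974) = Mul(-7151, -362974) = 2595627074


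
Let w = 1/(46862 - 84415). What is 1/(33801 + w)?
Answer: 37553/1269328952 ≈ 2.9585e-5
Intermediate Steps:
w = -1/37553 (w = 1/(-37553) = -1/37553 ≈ -2.6629e-5)
1/(33801 + w) = 1/(33801 - 1/37553) = 1/(1269328952/37553) = 37553/1269328952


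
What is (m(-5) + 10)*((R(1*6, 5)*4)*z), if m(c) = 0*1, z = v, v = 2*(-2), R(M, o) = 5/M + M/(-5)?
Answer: 176/3 ≈ 58.667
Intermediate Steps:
R(M, o) = 5/M - M/5 (R(M, o) = 5/M + M*(-1/5) = 5/M - M/5)
v = -4
z = -4
m(c) = 0
(m(-5) + 10)*((R(1*6, 5)*4)*z) = (0 + 10)*(((5/((1*6)) - 6/5)*4)*(-4)) = 10*(((5/6 - 1/5*6)*4)*(-4)) = 10*(((5*(1/6) - 6/5)*4)*(-4)) = 10*(((5/6 - 6/5)*4)*(-4)) = 10*(-11/30*4*(-4)) = 10*(-22/15*(-4)) = 10*(88/15) = 176/3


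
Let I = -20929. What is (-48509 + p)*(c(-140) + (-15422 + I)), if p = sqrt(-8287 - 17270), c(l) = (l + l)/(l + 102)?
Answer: 33496871261/19 - 690529*I*sqrt(25557)/19 ≈ 1.763e+9 - 5.8101e+6*I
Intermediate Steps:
c(l) = 2*l/(102 + l) (c(l) = (2*l)/(102 + l) = 2*l/(102 + l))
p = I*sqrt(25557) (p = sqrt(-25557) = I*sqrt(25557) ≈ 159.87*I)
(-48509 + p)*(c(-140) + (-15422 + I)) = (-48509 + I*sqrt(25557))*(2*(-140)/(102 - 140) + (-15422 - 20929)) = (-48509 + I*sqrt(25557))*(2*(-140)/(-38) - 36351) = (-48509 + I*sqrt(25557))*(2*(-140)*(-1/38) - 36351) = (-48509 + I*sqrt(25557))*(140/19 - 36351) = (-48509 + I*sqrt(25557))*(-690529/19) = 33496871261/19 - 690529*I*sqrt(25557)/19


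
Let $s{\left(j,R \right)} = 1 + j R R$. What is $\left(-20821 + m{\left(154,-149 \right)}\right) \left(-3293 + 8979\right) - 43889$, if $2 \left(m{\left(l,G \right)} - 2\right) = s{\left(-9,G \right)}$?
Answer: $-686474867$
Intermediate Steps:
$s{\left(j,R \right)} = 1 + j R^{2}$ ($s{\left(j,R \right)} = 1 + R j R = 1 + j R^{2}$)
$m{\left(l,G \right)} = \frac{5}{2} - \frac{9 G^{2}}{2}$ ($m{\left(l,G \right)} = 2 + \frac{1 - 9 G^{2}}{2} = 2 - \left(- \frac{1}{2} + \frac{9 G^{2}}{2}\right) = \frac{5}{2} - \frac{9 G^{2}}{2}$)
$\left(-20821 + m{\left(154,-149 \right)}\right) \left(-3293 + 8979\right) - 43889 = \left(-20821 + \left(\frac{5}{2} - \frac{9 \left(-149\right)^{2}}{2}\right)\right) \left(-3293 + 8979\right) - 43889 = \left(-20821 + \left(\frac{5}{2} - \frac{199809}{2}\right)\right) 5686 - 43889 = \left(-20821 - 99902\right) 5686 - 43889 = \left(-120723\right) 5686 - 43889 = -686430978 - 43889 = -686474867$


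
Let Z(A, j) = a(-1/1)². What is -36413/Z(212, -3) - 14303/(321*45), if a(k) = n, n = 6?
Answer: -58500077/57780 ≈ -1012.5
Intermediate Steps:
a(k) = 6
Z(A, j) = 36 (Z(A, j) = 6² = 36)
-36413/Z(212, -3) - 14303/(321*45) = -36413/36 - 14303/(321*45) = -36413*1/36 - 14303/14445 = -36413/36 - 14303*1/14445 = -36413/36 - 14303/14445 = -58500077/57780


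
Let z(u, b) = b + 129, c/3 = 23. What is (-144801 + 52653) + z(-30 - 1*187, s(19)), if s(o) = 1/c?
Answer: -6349310/69 ≈ -92019.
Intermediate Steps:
c = 69 (c = 3*23 = 69)
s(o) = 1/69
z(u, b) = 129 + b
(-144801 + 52653) + z(-30 - 1*187, s(19)) = (-144801 + 52653) + (129 + 1/69) = -92148 + 8902/69 = -6349310/69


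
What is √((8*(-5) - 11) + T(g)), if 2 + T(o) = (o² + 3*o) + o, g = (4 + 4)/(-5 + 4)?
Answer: I*√21 ≈ 4.5826*I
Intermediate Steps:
g = -8 (g = 8/(-1) = 8*(-1) = -8)
T(o) = -2 + o² + 4*o (T(o) = -2 + ((o² + 3*o) + o) = -2 + (o² + 4*o) = -2 + o² + 4*o)
√((8*(-5) - 11) + T(g)) = √((8*(-5) - 11) + (-2 + (-8)² + 4*(-8))) = √((-40 - 11) + (-2 + 64 - 32)) = √(-51 + 30) = √(-21) = I*√21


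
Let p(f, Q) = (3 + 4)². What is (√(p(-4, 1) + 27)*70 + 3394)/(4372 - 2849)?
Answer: 3394/1523 + 140*√19/1523 ≈ 2.6292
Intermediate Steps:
p(f, Q) = 49 (p(f, Q) = 7² = 49)
(√(p(-4, 1) + 27)*70 + 3394)/(4372 - 2849) = (√(49 + 27)*70 + 3394)/(4372 - 2849) = (√76*70 + 3394)/1523 = ((2*√19)*70 + 3394)*(1/1523) = (140*√19 + 3394)*(1/1523) = (3394 + 140*√19)*(1/1523) = 3394/1523 + 140*√19/1523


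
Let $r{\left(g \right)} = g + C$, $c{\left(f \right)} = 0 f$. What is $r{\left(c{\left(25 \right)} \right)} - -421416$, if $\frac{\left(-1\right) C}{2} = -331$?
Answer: $422078$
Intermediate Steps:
$c{\left(f \right)} = 0$
$C = 662$ ($C = \left(-2\right) \left(-331\right) = 662$)
$r{\left(g \right)} = 662 + g$ ($r{\left(g \right)} = g + 662 = 662 + g$)
$r{\left(c{\left(25 \right)} \right)} - -421416 = \left(662 + 0\right) - -421416 = 662 + 421416 = 422078$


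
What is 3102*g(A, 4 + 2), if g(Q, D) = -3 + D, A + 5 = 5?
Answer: 9306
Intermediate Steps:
A = 0 (A = -5 + 5 = 0)
3102*g(A, 4 + 2) = 3102*(-3 + (4 + 2)) = 3102*(-3 + 6) = 3102*3 = 9306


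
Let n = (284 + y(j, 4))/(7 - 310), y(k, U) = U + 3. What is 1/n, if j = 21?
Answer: -101/97 ≈ -1.0412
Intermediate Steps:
y(k, U) = 3 + U
n = -97/101 (n = (284 + (3 + 4))/(7 - 310) = (284 + 7)/(-303) = 291*(-1/303) = -97/101 ≈ -0.96040)
1/n = 1/(-97/101) = -101/97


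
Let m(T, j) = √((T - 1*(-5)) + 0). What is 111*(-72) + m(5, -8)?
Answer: -7992 + √10 ≈ -7988.8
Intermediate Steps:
m(T, j) = √(5 + T) (m(T, j) = √((T + 5) + 0) = √((5 + T) + 0) = √(5 + T))
111*(-72) + m(5, -8) = 111*(-72) + √(5 + 5) = -7992 + √10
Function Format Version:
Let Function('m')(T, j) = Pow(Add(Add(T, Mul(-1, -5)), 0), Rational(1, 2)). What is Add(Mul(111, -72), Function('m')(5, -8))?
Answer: Add(-7992, Pow(10, Rational(1, 2))) ≈ -7988.8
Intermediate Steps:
Function('m')(T, j) = Pow(Add(5, T), Rational(1, 2)) (Function('m')(T, j) = Pow(Add(Add(T, 5), 0), Rational(1, 2)) = Pow(Add(Add(5, T), 0), Rational(1, 2)) = Pow(Add(5, T), Rational(1, 2)))
Add(Mul(111, -72), Function('m')(5, -8)) = Add(Mul(111, -72), Pow(Add(5, 5), Rational(1, 2))) = Add(-7992, Pow(10, Rational(1, 2)))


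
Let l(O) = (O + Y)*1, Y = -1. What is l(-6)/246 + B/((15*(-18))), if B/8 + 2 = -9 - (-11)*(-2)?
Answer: 3503/3690 ≈ 0.94932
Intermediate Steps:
l(O) = -1 + O (l(O) = (O - 1)*1 = (-1 + O)*1 = -1 + O)
B = -264 (B = -16 + 8*(-9 - (-11)*(-2)) = -16 + 8*(-9 - 11*2) = -16 + 8*(-9 - 22) = -16 + 8*(-31) = -16 - 248 = -264)
l(-6)/246 + B/((15*(-18))) = (-1 - 6)/246 - 264/(15*(-18)) = -7*1/246 - 264/(-270) = -7/246 - 264*(-1/270) = -7/246 + 44/45 = 3503/3690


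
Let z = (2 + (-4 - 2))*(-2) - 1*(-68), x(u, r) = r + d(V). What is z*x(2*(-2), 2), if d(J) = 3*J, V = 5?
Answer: 1292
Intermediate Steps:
x(u, r) = 15 + r (x(u, r) = r + 3*5 = r + 15 = 15 + r)
z = 76 (z = (2 - 6)*(-2) + 68 = -4*(-2) + 68 = 8 + 68 = 76)
z*x(2*(-2), 2) = 76*(15 + 2) = 76*17 = 1292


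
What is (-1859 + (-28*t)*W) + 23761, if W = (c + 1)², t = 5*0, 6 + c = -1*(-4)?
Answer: 21902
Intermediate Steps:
c = -2 (c = -6 - 1*(-4) = -6 + 4 = -2)
t = 0
W = 1 (W = (-2 + 1)² = (-1)² = 1)
(-1859 + (-28*t)*W) + 23761 = (-1859 - 28*0*1) + 23761 = (-1859 + 0*1) + 23761 = (-1859 + 0) + 23761 = -1859 + 23761 = 21902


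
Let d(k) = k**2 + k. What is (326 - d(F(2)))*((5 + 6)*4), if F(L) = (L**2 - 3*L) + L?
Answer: 14344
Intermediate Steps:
F(L) = L**2 - 2*L
d(k) = k + k**2
(326 - d(F(2)))*((5 + 6)*4) = (326 - 2*(-2 + 2)*(1 + 2*(-2 + 2)))*((5 + 6)*4) = (326 - 2*0*(1 + 2*0))*(11*4) = (326 - 0*(1 + 0))*44 = (326 - 0)*44 = (326 - 1*0)*44 = (326 + 0)*44 = 326*44 = 14344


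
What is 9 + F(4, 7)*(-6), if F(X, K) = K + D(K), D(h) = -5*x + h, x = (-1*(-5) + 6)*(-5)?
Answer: -1725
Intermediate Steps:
x = -55 (x = (5 + 6)*(-5) = 11*(-5) = -55)
D(h) = 275 + h (D(h) = -5*(-55) + h = 275 + h)
F(X, K) = 275 + 2*K (F(X, K) = K + (275 + K) = 275 + 2*K)
9 + F(4, 7)*(-6) = 9 + (275 + 2*7)*(-6) = 9 + (275 + 14)*(-6) = 9 + 289*(-6) = 9 - 1734 = -1725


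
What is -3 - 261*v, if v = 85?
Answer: -22188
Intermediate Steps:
-3 - 261*v = -3 - 261*85 = -3 - 22185 = -22188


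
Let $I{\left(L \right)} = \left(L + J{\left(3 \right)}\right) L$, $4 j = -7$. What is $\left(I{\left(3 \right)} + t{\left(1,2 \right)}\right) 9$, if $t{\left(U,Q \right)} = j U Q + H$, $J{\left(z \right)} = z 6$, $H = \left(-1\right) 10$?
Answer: $\frac{891}{2} \approx 445.5$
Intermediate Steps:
$j = - \frac{7}{4}$ ($j = \frac{1}{4} \left(-7\right) = - \frac{7}{4} \approx -1.75$)
$H = -10$
$J{\left(z \right)} = 6 z$
$t{\left(U,Q \right)} = -10 - \frac{7 Q U}{4}$ ($t{\left(U,Q \right)} = - \frac{7 U}{4} Q - 10 = - \frac{7 Q U}{4} - 10 = -10 - \frac{7 Q U}{4}$)
$I{\left(L \right)} = L \left(18 + L\right)$ ($I{\left(L \right)} = \left(L + 6 \cdot 3\right) L = \left(L + 18\right) L = \left(18 + L\right) L = L \left(18 + L\right)$)
$\left(I{\left(3 \right)} + t{\left(1,2 \right)}\right) 9 = \left(3 \left(18 + 3\right) - \left(10 + \frac{7}{2} \cdot 1\right)\right) 9 = \left(3 \cdot 21 - \frac{27}{2}\right) 9 = \left(63 - \frac{27}{2}\right) 9 = \frac{99}{2} \cdot 9 = \frac{891}{2}$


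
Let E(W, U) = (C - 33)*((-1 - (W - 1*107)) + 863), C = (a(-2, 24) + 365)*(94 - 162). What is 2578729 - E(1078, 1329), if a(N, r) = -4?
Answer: -100600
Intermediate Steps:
C = -24548 (C = (-4 + 365)*(94 - 162) = 361*(-68) = -24548)
E(W, U) = -23818989 + 24581*W (E(W, U) = (-24548 - 33)*((-1 - (W - 1*107)) + 863) = -24581*((-1 - (W - 107)) + 863) = -24581*((-1 - (-107 + W)) + 863) = -24581*((-1 + (107 - W)) + 863) = -24581*((106 - W) + 863) = -24581*(969 - W) = -23818989 + 24581*W)
2578729 - E(1078, 1329) = 2578729 - (-23818989 + 24581*1078) = 2578729 - (-23818989 + 26498318) = 2578729 - 1*2679329 = 2578729 - 2679329 = -100600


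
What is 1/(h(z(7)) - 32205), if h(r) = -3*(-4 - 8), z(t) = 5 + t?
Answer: -1/32169 ≈ -3.1086e-5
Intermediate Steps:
h(r) = 36 (h(r) = -3*(-12) = 36)
1/(h(z(7)) - 32205) = 1/(36 - 32205) = 1/(-32169) = -1/32169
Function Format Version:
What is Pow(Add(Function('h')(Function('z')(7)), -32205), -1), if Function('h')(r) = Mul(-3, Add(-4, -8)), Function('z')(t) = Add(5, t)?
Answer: Rational(-1, 32169) ≈ -3.1086e-5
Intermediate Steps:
Function('h')(r) = 36 (Function('h')(r) = Mul(-3, -12) = 36)
Pow(Add(Function('h')(Function('z')(7)), -32205), -1) = Pow(Add(36, -32205), -1) = Pow(-32169, -1) = Rational(-1, 32169)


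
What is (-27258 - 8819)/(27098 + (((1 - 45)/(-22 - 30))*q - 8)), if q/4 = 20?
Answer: -469001/353050 ≈ -1.3284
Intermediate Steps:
q = 80 (q = 4*20 = 80)
(-27258 - 8819)/(27098 + (((1 - 45)/(-22 - 30))*q - 8)) = (-27258 - 8819)/(27098 + (((1 - 45)/(-22 - 30))*80 - 8)) = -36077/(27098 + (-44/(-52)*80 - 8)) = -36077/(27098 + (-44*(-1/52)*80 - 8)) = -36077/(27098 + ((11/13)*80 - 8)) = -36077/(27098 + (880/13 - 8)) = -36077/(27098 + 776/13) = -36077/353050/13 = -36077*13/353050 = -469001/353050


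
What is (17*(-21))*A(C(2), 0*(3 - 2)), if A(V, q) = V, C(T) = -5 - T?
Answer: 2499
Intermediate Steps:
(17*(-21))*A(C(2), 0*(3 - 2)) = (17*(-21))*(-5 - 1*2) = -357*(-5 - 2) = -357*(-7) = 2499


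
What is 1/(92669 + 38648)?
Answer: 1/131317 ≈ 7.6152e-6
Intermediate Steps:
1/(92669 + 38648) = 1/131317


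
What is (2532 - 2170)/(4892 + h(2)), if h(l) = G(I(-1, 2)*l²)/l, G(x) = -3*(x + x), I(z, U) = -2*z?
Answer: 181/2434 ≈ 0.074363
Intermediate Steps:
G(x) = -6*x
h(l) = -12*l (h(l) = (-6*(-2*(-1))*l²)/l = (-12*l²)/l = -12*l)
(2532 - 2170)/(4892 + h(2)) = (2532 - 2170)/(4892 - 12*2) = 362/(4892 - 24) = 362/4868 = 362*(1/4868) = 181/2434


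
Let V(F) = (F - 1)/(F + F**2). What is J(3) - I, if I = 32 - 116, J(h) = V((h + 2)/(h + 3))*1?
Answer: 4614/55 ≈ 83.891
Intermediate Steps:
V(F) = (-1 + F)/(F + F**2)
J(h) = (-1 + (2 + h)/(3 + h))*(3 + h)/((1 + (2 + h)/(3 + h))*(2 + h)) (J(h) = ((-1 + (h + 2)/(h + 3))/((((h + 2)/(h + 3)))*(1 + (h + 2)/(h + 3))))*1 = ((-1 + (2 + h)/(3 + h))/((((2 + h)/(3 + h)))*(1 + (2 + h)/(3 + h))))*1 = (((3 + h)/(2 + h))*(-1 + (2 + h)/(3 + h))/(1 + (2 + h)/(3 + h)))*1 = ((-1 + (2 + h)/(3 + h))*(3 + h)/((1 + (2 + h)/(3 + h))*(2 + h)))*1 = (-1 + (2 + h)/(3 + h))*(3 + h)/((1 + (2 + h)/(3 + h))*(2 + h)))
I = -84
J(3) - I = (-3 - 1*3)/((2 + 3)*(5 + 2*3)) - 1*(-84) = (-3 - 3)/(5*(5 + 6)) + 84 = (1/5)*(-6)/11 + 84 = (1/5)*(1/11)*(-6) + 84 = -6/55 + 84 = 4614/55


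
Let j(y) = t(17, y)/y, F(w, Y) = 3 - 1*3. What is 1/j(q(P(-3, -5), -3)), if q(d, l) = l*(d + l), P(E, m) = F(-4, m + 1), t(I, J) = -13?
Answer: -9/13 ≈ -0.69231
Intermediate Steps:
F(w, Y) = 0 (F(w, Y) = 3 - 3 = 0)
P(E, m) = 0
j(y) = -13/y
1/j(q(P(-3, -5), -3)) = 1/(-13*(-1/(3*(0 - 3)))) = 1/(-13/((-3*(-3)))) = 1/(-13/9) = -9/13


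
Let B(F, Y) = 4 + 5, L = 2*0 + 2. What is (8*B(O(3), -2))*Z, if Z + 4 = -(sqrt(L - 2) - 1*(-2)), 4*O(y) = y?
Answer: -432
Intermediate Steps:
O(y) = y/4
L = 2 (L = 0 + 2 = 2)
B(F, Y) = 9
Z = -6 (Z = -4 - (sqrt(2 - 2) - 1*(-2)) = -4 - (sqrt(0) + 2) = -4 - (0 + 2) = -4 - 1*2 = -4 - 2 = -6)
(8*B(O(3), -2))*Z = (8*9)*(-6) = 72*(-6) = -432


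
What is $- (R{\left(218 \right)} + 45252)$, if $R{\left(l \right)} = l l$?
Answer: $-92776$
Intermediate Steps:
$R{\left(l \right)} = l^{2}$
$- (R{\left(218 \right)} + 45252) = - (218^{2} + 45252) = - (47524 + 45252) = \left(-1\right) 92776 = -92776$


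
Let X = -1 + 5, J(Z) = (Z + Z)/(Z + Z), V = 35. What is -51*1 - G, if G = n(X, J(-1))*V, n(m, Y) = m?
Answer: -191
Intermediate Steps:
J(Z) = 1 (J(Z) = (2*Z)/((2*Z)) = (2*Z)*(1/(2*Z)) = 1)
X = 4
G = 140 (G = 4*35 = 140)
-51*1 - G = -51*1 - 1*140 = -51 - 140 = -191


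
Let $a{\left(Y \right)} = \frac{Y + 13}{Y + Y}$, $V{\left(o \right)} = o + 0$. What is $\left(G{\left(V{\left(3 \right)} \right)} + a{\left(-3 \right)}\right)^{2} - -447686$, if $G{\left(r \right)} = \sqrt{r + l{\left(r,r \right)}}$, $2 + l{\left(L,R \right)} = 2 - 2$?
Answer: $\frac{4029178}{9} \approx 4.4769 \cdot 10^{5}$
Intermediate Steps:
$V{\left(o \right)} = o$
$a{\left(Y \right)} = \frac{13 + Y}{2 Y}$
$l{\left(L,R \right)} = -2$ ($l{\left(L,R \right)} = -2 + \left(2 - 2\right) = -2 + 0 = -2$)
$G{\left(r \right)} = \sqrt{-2 + r}$ ($G{\left(r \right)} = \sqrt{r - 2} = \sqrt{-2 + r}$)
$\left(G{\left(V{\left(3 \right)} \right)} + a{\left(-3 \right)}\right)^{2} - -447686 = \left(\sqrt{-2 + 3} + \frac{13 - 3}{2 \left(-3\right)}\right)^{2} - -447686 = \left(\sqrt{1} + \frac{1}{2} \left(- \frac{1}{3}\right) 10\right)^{2} + 447686 = \left(1 - \frac{5}{3}\right)^{2} + 447686 = \left(- \frac{2}{3}\right)^{2} + 447686 = \frac{4}{9} + 447686 = \frac{4029178}{9}$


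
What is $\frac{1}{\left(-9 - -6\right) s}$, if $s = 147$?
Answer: $- \frac{1}{441} \approx -0.0022676$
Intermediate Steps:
$\frac{1}{\left(-9 - -6\right) s} = \frac{1}{\left(-9 - -6\right) 147} = \frac{1}{\left(-9 + 6\right) 147} = \frac{1}{\left(-3\right) 147} = \frac{1}{-441} = - \frac{1}{441}$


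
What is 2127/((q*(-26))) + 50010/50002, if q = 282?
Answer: 43386511/61102444 ≈ 0.71006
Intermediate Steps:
2127/((q*(-26))) + 50010/50002 = 2127/((282*(-26))) + 50010/50002 = 2127/(-7332) + 50010*(1/50002) = 2127*(-1/7332) + 25005/25001 = -709/2444 + 25005/25001 = 43386511/61102444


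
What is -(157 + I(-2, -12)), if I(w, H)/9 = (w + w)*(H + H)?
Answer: -1021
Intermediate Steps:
I(w, H) = 36*H*w (I(w, H) = 9*((w + w)*(H + H)) = 9*((2*w)*(2*H)) = 9*(4*H*w) = 36*H*w)
-(157 + I(-2, -12)) = -(157 + 36*(-12)*(-2)) = -(157 + 864) = -1*1021 = -1021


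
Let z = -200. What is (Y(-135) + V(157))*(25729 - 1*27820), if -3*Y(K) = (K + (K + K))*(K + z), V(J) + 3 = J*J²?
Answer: -7997374515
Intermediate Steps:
V(J) = -3 + J³ (V(J) = -3 + J*J² = -3 + J³)
Y(K) = -K*(-200 + K) (Y(K) = -(K + (K + K))*(K - 200)/3 = -(K + 2*K)*(-200 + K)/3 = -3*K*(-200 + K)/3 = -K*(-200 + K))
(Y(-135) + V(157))*(25729 - 1*27820) = (-135*(200 - 1*(-135)) + (-3 + 157³))*(25729 - 1*27820) = (-135*(200 + 135) + (-3 + 3869893))*(25729 - 27820) = (-135*335 + 3869890)*(-2091) = (-45225 + 3869890)*(-2091) = 3824665*(-2091) = -7997374515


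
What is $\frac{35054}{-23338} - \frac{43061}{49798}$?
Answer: $- \frac{196469765}{83013266} \approx -2.3667$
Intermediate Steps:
$\frac{35054}{-23338} - \frac{43061}{49798} = 35054 \left(- \frac{1}{23338}\right) - \frac{43061}{49798} = - \frac{17527}{11669} - \frac{43061}{49798} = - \frac{196469765}{83013266}$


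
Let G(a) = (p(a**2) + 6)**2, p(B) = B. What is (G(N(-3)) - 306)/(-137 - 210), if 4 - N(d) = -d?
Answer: 257/347 ≈ 0.74063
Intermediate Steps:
N(d) = 4 + d (N(d) = 4 - (-1)*d = 4 + d)
G(a) = (6 + a**2)**2 (G(a) = (a**2 + 6)**2 = (6 + a**2)**2)
(G(N(-3)) - 306)/(-137 - 210) = ((6 + (4 - 3)**2)**2 - 306)/(-137 - 210) = ((6 + 1**2)**2 - 306)/(-347) = ((6 + 1)**2 - 306)*(-1/347) = (7**2 - 306)*(-1/347) = (49 - 306)*(-1/347) = -257*(-1/347) = 257/347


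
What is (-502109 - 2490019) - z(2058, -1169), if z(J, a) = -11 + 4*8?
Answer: -2992149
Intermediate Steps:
z(J, a) = 21 (z(J, a) = -11 + 32 = 21)
(-502109 - 2490019) - z(2058, -1169) = (-502109 - 2490019) - 1*21 = -2992128 - 21 = -2992149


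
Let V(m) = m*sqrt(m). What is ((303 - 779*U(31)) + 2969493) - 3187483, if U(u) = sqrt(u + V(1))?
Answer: -217687 - 3116*sqrt(2) ≈ -2.2209e+5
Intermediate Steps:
V(m) = m**(3/2)
U(u) = sqrt(1 + u) (U(u) = sqrt(u + 1**(3/2)) = sqrt(u + 1) = sqrt(1 + u))
((303 - 779*U(31)) + 2969493) - 3187483 = ((303 - 779*sqrt(1 + 31)) + 2969493) - 3187483 = ((303 - 3116*sqrt(2)) + 2969493) - 3187483 = (2969796 - 3116*sqrt(2)) - 3187483 = -217687 - 3116*sqrt(2)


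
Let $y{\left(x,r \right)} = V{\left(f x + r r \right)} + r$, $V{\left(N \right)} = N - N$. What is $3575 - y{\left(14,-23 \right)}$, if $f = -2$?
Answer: $3598$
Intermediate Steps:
$V{\left(N \right)} = 0$
$y{\left(x,r \right)} = r$ ($y{\left(x,r \right)} = 0 + r = r$)
$3575 - y{\left(14,-23 \right)} = 3575 - -23 = 3575 + 23 = 3598$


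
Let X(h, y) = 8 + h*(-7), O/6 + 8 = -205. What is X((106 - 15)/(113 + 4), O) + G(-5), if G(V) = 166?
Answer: 1517/9 ≈ 168.56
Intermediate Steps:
O = -1278 (O = -48 + 6*(-205) = -48 - 1230 = -1278)
X(h, y) = 8 - 7*h
X((106 - 15)/(113 + 4), O) + G(-5) = (8 - 7*(106 - 15)/(113 + 4)) + 166 = (8 - 637/117) + 166 = (8 - 7*7/9) + 166 = (8 - 49/9) + 166 = 23/9 + 166 = 1517/9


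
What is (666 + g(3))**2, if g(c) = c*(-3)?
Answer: 431649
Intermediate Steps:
g(c) = -3*c
(666 + g(3))**2 = (666 - 3*3)**2 = (666 - 9)**2 = 657**2 = 431649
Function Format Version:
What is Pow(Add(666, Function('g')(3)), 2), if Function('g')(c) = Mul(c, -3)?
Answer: 431649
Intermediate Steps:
Function('g')(c) = Mul(-3, c)
Pow(Add(666, Function('g')(3)), 2) = Pow(Add(666, Mul(-3, 3)), 2) = Pow(Add(666, -9), 2) = Pow(657, 2) = 431649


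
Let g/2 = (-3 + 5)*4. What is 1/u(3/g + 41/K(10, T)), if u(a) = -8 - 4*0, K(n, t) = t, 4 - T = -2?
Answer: -⅛ ≈ -0.12500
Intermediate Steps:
T = 6 (T = 4 - 1*(-2) = 4 + 2 = 6)
g = 16 (g = 2*((-3 + 5)*4) = 2*(2*4) = 2*8 = 16)
u(a) = -8 (u(a) = -8 + 0 = -8)
1/u(3/g + 41/K(10, T)) = 1/(-8) = -⅛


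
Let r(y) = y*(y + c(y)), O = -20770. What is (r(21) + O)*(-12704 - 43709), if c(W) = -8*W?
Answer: 1345844941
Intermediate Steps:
r(y) = -7*y**2 (r(y) = y*(y - 8*y) = y*(-7*y) = -7*y**2)
(r(21) + O)*(-12704 - 43709) = (-7*21**2 - 20770)*(-12704 - 43709) = (-7*441 - 20770)*(-56413) = (-3087 - 20770)*(-56413) = -23857*(-56413) = 1345844941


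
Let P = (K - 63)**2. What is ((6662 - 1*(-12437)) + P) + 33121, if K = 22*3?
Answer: 52229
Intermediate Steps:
K = 66
P = 9 (P = (66 - 63)**2 = 3**2 = 9)
((6662 - 1*(-12437)) + P) + 33121 = ((6662 - 1*(-12437)) + 9) + 33121 = ((6662 + 12437) + 9) + 33121 = (19099 + 9) + 33121 = 19108 + 33121 = 52229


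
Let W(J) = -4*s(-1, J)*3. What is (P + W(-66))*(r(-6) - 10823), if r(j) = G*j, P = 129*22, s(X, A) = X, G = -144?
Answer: -28383150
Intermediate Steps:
P = 2838
r(j) = -144*j
W(J) = 12 (W(J) = -4*(-1)*3 = 4*3 = 12)
(P + W(-66))*(r(-6) - 10823) = (2838 + 12)*(-144*(-6) - 10823) = 2850*(864 - 10823) = 2850*(-9959) = -28383150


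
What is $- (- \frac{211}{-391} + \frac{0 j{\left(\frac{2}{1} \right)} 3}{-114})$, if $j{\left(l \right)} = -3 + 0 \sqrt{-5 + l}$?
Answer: $- \frac{211}{391} \approx -0.53964$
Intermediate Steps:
$j{\left(l \right)} = -3$ ($j{\left(l \right)} = -3 + 0 = -3$)
$- (- \frac{211}{-391} + \frac{0 j{\left(\frac{2}{1} \right)} 3}{-114}) = - (- \frac{211}{-391} + \frac{0 \left(-3\right) 3}{-114}) = - (\left(-211\right) \left(- \frac{1}{391}\right) + 0 \cdot 3 \left(- \frac{1}{114}\right)) = - (\frac{211}{391} + 0 \left(- \frac{1}{114}\right)) = - (\frac{211}{391} + 0) = \left(-1\right) \frac{211}{391} = - \frac{211}{391}$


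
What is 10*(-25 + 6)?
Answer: -190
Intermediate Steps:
10*(-25 + 6) = 10*(-19) = -190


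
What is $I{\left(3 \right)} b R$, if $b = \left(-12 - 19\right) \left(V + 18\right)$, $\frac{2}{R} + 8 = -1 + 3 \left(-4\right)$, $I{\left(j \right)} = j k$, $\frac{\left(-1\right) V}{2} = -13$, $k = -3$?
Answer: $- \frac{8184}{7} \approx -1169.1$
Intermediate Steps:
$V = 26$ ($V = \left(-2\right) \left(-13\right) = 26$)
$I{\left(j \right)} = - 3 j$ ($I{\left(j \right)} = j \left(-3\right) = - 3 j$)
$R = - \frac{2}{21}$ ($R = \frac{2}{-8 + \left(-1 + 3 \left(-4\right)\right)} = \frac{2}{-8 - 13} = \frac{2}{-21} = 2 \left(- \frac{1}{21}\right) = - \frac{2}{21} \approx -0.095238$)
$b = -1364$ ($b = \left(-12 - 19\right) \left(26 + 18\right) = \left(-31\right) 44 = -1364$)
$I{\left(3 \right)} b R = \left(-3\right) 3 \left(-1364\right) \left(- \frac{2}{21}\right) = \left(-9\right) \left(-1364\right) \left(- \frac{2}{21}\right) = 12276 \left(- \frac{2}{21}\right) = - \frac{8184}{7}$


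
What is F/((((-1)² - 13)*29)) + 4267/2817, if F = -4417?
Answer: 4642535/326772 ≈ 14.207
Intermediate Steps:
F/((((-1)² - 13)*29)) + 4267/2817 = -4417*1/(29*((-1)² - 13)) + 4267/2817 = -4417*1/(29*(1 - 13)) + 4267*(1/2817) = -4417/((-12*29)) + 4267/2817 = -4417/(-348) + 4267/2817 = -4417*(-1/348) + 4267/2817 = 4417/348 + 4267/2817 = 4642535/326772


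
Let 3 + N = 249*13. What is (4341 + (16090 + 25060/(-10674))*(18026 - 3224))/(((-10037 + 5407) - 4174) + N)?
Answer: -423639975839/9909030 ≈ -42753.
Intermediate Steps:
N = 3234 (N = -3 + 249*13 = -3 + 3237 = 3234)
(4341 + (16090 + 25060/(-10674))*(18026 - 3224))/(((-10037 + 5407) - 4174) + N) = (4341 + (16090 + 25060/(-10674))*(18026 - 3224))/(((-10037 + 5407) - 4174) + 3234) = (4341 + (16090 + 25060*(-1/10674))*14802)/((-4630 - 4174) + 3234) = (4341 + (16090 - 12530/5337)*14802)/(-8804 + 3234) = (4341 + (85859800/5337)*14802)/(-5570) = (4341 + 423632253200/1779)*(-1/5570) = (423639975839/1779)*(-1/5570) = -423639975839/9909030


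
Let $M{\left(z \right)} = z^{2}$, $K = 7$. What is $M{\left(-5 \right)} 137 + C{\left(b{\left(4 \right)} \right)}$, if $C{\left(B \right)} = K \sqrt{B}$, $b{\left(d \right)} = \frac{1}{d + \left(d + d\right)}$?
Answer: $3425 + \frac{7 \sqrt{3}}{6} \approx 3427.0$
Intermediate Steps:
$b{\left(d \right)} = \frac{1}{3 d}$ ($b{\left(d \right)} = \frac{1}{d + 2 d} = \frac{1}{3 d}$)
$C{\left(B \right)} = 7 \sqrt{B}$
$M{\left(-5 \right)} 137 + C{\left(b{\left(4 \right)} \right)} = \left(-5\right)^{2} \cdot 137 + 7 \sqrt{\frac{1}{3 \cdot 4}} = 25 \cdot 137 + 7 \sqrt{\frac{1}{3} \cdot \frac{1}{4}} = 3425 + \frac{7}{2 \sqrt{3}} = 3425 + 7 \frac{\sqrt{3}}{6} = 3425 + \frac{7 \sqrt{3}}{6}$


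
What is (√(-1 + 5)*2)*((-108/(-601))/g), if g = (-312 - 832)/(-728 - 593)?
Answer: 71334/85943 ≈ 0.83002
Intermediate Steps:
g = 1144/1321 (g = -1144/(-1321) = -1144*(-1/1321) = 1144/1321 ≈ 0.86601)
(√(-1 + 5)*2)*((-108/(-601))/g) = (√(-1 + 5)*2)*((-108/(-601))/(1144/1321)) = (√4*2)*(-108*(-1/601)*(1321/1144)) = (2*2)*((108/601)*(1321/1144)) = 4*(35667/171886) = 71334/85943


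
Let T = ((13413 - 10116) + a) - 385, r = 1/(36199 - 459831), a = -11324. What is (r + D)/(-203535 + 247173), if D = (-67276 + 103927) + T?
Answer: 11962944047/18486453216 ≈ 0.64712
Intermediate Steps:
r = -1/423632 (r = 1/(-423632) = -1/423632 ≈ -2.3605e-6)
T = -8412 (T = ((13413 - 10116) - 11324) - 385 = (3297 - 11324) - 385 = -8027 - 385 = -8412)
D = 28239 (D = (-67276 + 103927) - 8412 = 36651 - 8412 = 28239)
(r + D)/(-203535 + 247173) = (-1/423632 + 28239)/(-203535 + 247173) = (11962944047/423632)/43638 = (11962944047/423632)*(1/43638) = 11962944047/18486453216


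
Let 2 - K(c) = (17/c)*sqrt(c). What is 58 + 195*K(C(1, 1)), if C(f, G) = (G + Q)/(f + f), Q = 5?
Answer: 448 - 1105*sqrt(3) ≈ -1465.9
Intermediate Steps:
C(f, G) = (5 + G)/(2*f) (C(f, G) = (G + 5)/(f + f) = (5 + G)/((2*f)) = (5 + G)*(1/(2*f)) = (5 + G)/(2*f))
K(c) = 2 - 17/sqrt(c) (K(c) = 2 - 17/c*sqrt(c) = 2 - 17/sqrt(c))
58 + 195*K(C(1, 1)) = 58 + 195*(2 - 17*sqrt(2)/sqrt(5 + 1)) = 58 + 195*(2 - 17*sqrt(3)/3) = 58 + (390 - 1105*sqrt(3)) = 448 - 1105*sqrt(3)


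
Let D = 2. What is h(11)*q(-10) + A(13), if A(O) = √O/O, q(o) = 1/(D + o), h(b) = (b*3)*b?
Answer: -363/8 + √13/13 ≈ -45.098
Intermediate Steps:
h(b) = 3*b² (h(b) = (3*b)*b = 3*b²)
q(o) = 1/(2 + o)
A(O) = O^(-½)
h(11)*q(-10) + A(13) = (3*11²)/(2 - 10) + 13^(-½) = (3*121)/(-8) + √13/13 = 363*(-⅛) + √13/13 = -363/8 + √13/13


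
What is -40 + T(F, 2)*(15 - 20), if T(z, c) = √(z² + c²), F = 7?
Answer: -40 - 5*√53 ≈ -76.401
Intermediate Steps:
T(z, c) = √(c² + z²)
-40 + T(F, 2)*(15 - 20) = -40 + √(2² + 7²)*(15 - 20) = -40 + √(4 + 49)*(-5) = -40 + √53*(-5) = -40 - 5*√53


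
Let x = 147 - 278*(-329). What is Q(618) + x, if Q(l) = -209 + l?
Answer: 92018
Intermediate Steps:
x = 91609 (x = 147 + 91462 = 91609)
Q(618) + x = (-209 + 618) + 91609 = 409 + 91609 = 92018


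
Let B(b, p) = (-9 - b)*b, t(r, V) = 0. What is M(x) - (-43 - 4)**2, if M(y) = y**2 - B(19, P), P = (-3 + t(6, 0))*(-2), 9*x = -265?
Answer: -65612/81 ≈ -810.02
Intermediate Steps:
x = -265/9 (x = (1/9)*(-265) = -265/9 ≈ -29.444)
P = 6 (P = (-3 + 0)*(-2) = -3*(-2) = 6)
B(b, p) = b*(-9 - b)
M(y) = 532 + y**2 (M(y) = y**2 - (-1)*19*(9 + 19) = y**2 - (-1)*19*28 = y**2 - 1*(-532) = y**2 + 532 = 532 + y**2)
M(x) - (-43 - 4)**2 = (532 + (-265/9)**2) - (-43 - 4)**2 = (532 + 70225/81) - 1*(-47)**2 = 113317/81 - 1*2209 = 113317/81 - 2209 = -65612/81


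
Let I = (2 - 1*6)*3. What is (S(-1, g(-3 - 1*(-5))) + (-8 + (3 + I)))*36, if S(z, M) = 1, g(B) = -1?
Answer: -576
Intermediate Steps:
I = -12 (I = (2 - 6)*3 = -4*3 = -12)
(S(-1, g(-3 - 1*(-5))) + (-8 + (3 + I)))*36 = (1 + (-8 + (3 - 12)))*36 = (1 + (-8 - 9))*36 = (1 - 17)*36 = -16*36 = -576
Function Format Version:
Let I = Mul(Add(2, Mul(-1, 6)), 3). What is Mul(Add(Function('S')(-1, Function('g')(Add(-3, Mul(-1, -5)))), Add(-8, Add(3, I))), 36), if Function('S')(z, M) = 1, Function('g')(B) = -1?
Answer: -576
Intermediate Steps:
I = -12 (I = Mul(Add(2, -6), 3) = Mul(-4, 3) = -12)
Mul(Add(Function('S')(-1, Function('g')(Add(-3, Mul(-1, -5)))), Add(-8, Add(3, I))), 36) = Mul(Add(1, Add(-8, Add(3, -12))), 36) = Mul(Add(1, Add(-8, -9)), 36) = Mul(Add(1, -17), 36) = Mul(-16, 36) = -576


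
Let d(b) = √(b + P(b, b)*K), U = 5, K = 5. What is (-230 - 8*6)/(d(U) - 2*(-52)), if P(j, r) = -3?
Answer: -14456/5413 + 139*I*√10/5413 ≈ -2.6706 + 0.081204*I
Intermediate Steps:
d(b) = √(-15 + b) (d(b) = √(b - 3*5) = √(b - 15) = √(-15 + b))
(-230 - 8*6)/(d(U) - 2*(-52)) = (-230 - 8*6)/(√(-15 + 5) - 2*(-52)) = (-230 - 48)/(√(-10) + 104) = -278/(I*√10 + 104) = -278/(104 + I*√10)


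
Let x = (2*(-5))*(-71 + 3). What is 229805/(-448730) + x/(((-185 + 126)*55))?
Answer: -42034145/58245154 ≈ -0.72168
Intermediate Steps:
x = 680 (x = -10*(-68) = 680)
229805/(-448730) + x/(((-185 + 126)*55)) = 229805/(-448730) + 680/(((-185 + 126)*55)) = 229805*(-1/448730) + 680/((-59*55)) = -45961/89746 + 680/(-3245) = -45961/89746 + 680*(-1/3245) = -45961/89746 - 136/649 = -42034145/58245154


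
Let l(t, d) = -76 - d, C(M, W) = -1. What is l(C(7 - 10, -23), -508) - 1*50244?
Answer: -49812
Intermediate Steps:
l(C(7 - 10, -23), -508) - 1*50244 = (-76 - 1*(-508)) - 1*50244 = (-76 + 508) - 50244 = 432 - 50244 = -49812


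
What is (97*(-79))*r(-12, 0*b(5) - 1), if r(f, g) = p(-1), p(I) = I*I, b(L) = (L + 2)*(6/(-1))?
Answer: -7663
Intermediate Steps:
b(L) = -12 - 6*L (b(L) = (2 + L)*(6*(-1)) = (2 + L)*(-6) = -12 - 6*L)
p(I) = I**2
r(f, g) = 1 (r(f, g) = (-1)**2 = 1)
(97*(-79))*r(-12, 0*b(5) - 1) = (97*(-79))*1 = -7663*1 = -7663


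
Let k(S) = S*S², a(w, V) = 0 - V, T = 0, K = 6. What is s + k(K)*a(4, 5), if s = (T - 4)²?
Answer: -1064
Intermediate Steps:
s = 16 (s = (0 - 4)² = (-4)² = 16)
a(w, V) = -V
k(S) = S³
s + k(K)*a(4, 5) = 16 + 6³*(-1*5) = 16 + 216*(-5) = 16 - 1080 = -1064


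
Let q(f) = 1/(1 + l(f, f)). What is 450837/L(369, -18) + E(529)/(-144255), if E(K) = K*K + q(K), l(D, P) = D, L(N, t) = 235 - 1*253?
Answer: -319180371701/12742525 ≈ -25048.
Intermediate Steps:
L(N, t) = -18 (L(N, t) = 235 - 253 = -18)
q(f) = 1/(1 + f)
E(K) = K**2 + 1/(1 + K) (E(K) = K*K + 1/(1 + K) = K**2 + 1/(1 + K))
450837/L(369, -18) + E(529)/(-144255) = 450837/(-18) + ((1 + 529**2*(1 + 529))/(1 + 529))/(-144255) = 450837*(-1/18) + ((1 + 279841*530)/530)*(-1/144255) = -50093/2 + ((1 + 148315730)/530)*(-1/144255) = -50093/2 + ((1/530)*148315731)*(-1/144255) = -50093/2 + (148315731/530)*(-1/144255) = -50093/2 - 49438577/25485050 = -319180371701/12742525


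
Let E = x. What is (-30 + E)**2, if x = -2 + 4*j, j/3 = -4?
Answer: 6400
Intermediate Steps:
j = -12 (j = 3*(-4) = -12)
x = -50 (x = -2 + 4*(-12) = -2 - 48 = -50)
E = -50
(-30 + E)**2 = (-30 - 50)**2 = (-80)**2 = 6400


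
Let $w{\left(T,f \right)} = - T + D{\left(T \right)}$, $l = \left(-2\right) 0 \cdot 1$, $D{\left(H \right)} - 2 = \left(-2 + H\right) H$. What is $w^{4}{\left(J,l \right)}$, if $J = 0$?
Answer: $16$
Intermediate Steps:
$D{\left(H \right)} = 2 + H \left(-2 + H\right)$ ($D{\left(H \right)} = 2 + \left(-2 + H\right) H = 2 + H \left(-2 + H\right)$)
$l = 0$ ($l = 0 \cdot 1 = 0$)
$w{\left(T,f \right)} = 2 + T^{2} - 3 T$ ($w{\left(T,f \right)} = - T + \left(2 + T^{2} - 2 T\right) = 2 + T^{2} - 3 T$)
$w^{4}{\left(J,l \right)} = \left(2 + 0^{2} - 0\right)^{4} = \left(2 + 0 + 0\right)^{4} = 2^{4} = 16$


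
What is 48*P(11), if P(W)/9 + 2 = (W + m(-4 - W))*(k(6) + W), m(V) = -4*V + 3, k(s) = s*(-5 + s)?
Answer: 542592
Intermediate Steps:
m(V) = 3 - 4*V
P(W) = -18 + 9*(6 + W)*(19 + 5*W) (P(W) = -18 + 9*((W + (3 - 4*(-4 - W)))*(6*(-5 + 6) + W)) = -18 + 9*((W + (3 + (16 + 4*W)))*(6*1 + W)) = -18 + 9*((W + (19 + 4*W))*(6 + W)) = -18 + 9*((19 + 5*W)*(6 + W)) = -18 + 9*((6 + W)*(19 + 5*W)) = -18 + 9*(6 + W)*(19 + 5*W))
48*P(11) = 48*(1008 + 45*11² + 441*11) = 48*(1008 + 45*121 + 4851) = 48*(1008 + 5445 + 4851) = 48*11304 = 542592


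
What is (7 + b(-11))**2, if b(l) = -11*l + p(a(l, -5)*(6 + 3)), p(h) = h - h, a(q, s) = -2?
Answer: 16384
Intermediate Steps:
p(h) = 0
b(l) = -11*l (b(l) = -11*l + 0 = -11*l)
(7 + b(-11))**2 = (7 - 11*(-11))**2 = (7 + 121)**2 = 128**2 = 16384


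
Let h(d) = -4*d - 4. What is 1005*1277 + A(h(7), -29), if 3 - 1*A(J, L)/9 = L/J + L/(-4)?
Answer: 41066835/32 ≈ 1.2833e+6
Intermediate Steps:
h(d) = -4 - 4*d
A(J, L) = 27 + 9*L/4 - 9*L/J (A(J, L) = 27 - 9*(L/J + L/(-4)) = 27 - 9*(L/J + L*(-¼)) = 27 - 9*(L/J - L/4) = 27 - 9*(-L/4 + L/J) = 27 + (9*L/4 - 9*L/J) = 27 + 9*L/4 - 9*L/J)
1005*1277 + A(h(7), -29) = 1005*1277 + (27 + (9/4)*(-29) - 9*(-29)/(-4 - 4*7)) = 1283385 + (27 - 261/4 - 9*(-29)/(-4 - 28)) = 1283385 + (27 - 261/4 - 9*(-29)/(-32)) = 1283385 + (27 - 261/4 - 9*(-29)*(-1/32)) = 1283385 + (27 - 261/4 - 261/32) = 1283385 - 1485/32 = 41066835/32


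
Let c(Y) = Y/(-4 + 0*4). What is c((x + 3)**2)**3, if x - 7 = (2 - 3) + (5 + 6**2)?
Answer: -244140625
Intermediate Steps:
x = 47 (x = 7 + ((2 - 3) + (5 + 6**2)) = 7 + (-1 + (5 + 36)) = 7 + (-1 + 41) = 7 + 40 = 47)
c(Y) = -Y/4 (c(Y) = Y/(-4 + 0) = Y/(-4) = -Y/4)
c((x + 3)**2)**3 = (-(47 + 3)**2/4)**3 = (-1/4*50**2)**3 = (-1/4*2500)**3 = (-625)**3 = -244140625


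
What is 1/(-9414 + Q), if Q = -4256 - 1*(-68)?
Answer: -1/13602 ≈ -7.3519e-5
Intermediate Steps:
Q = -4188 (Q = -4256 + 68 = -4188)
1/(-9414 + Q) = 1/(-9414 - 4188) = 1/(-13602) = -1/13602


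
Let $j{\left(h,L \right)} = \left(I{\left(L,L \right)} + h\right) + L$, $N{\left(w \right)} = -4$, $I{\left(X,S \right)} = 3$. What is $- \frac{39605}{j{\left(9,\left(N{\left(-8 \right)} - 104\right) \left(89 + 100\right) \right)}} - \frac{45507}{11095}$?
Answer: $- \frac{2793859}{1293360} \approx -2.1602$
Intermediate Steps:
$j{\left(h,L \right)} = 3 + L + h$ ($j{\left(h,L \right)} = \left(3 + h\right) + L = 3 + L + h$)
$- \frac{39605}{j{\left(9,\left(N{\left(-8 \right)} - 104\right) \left(89 + 100\right) \right)}} - \frac{45507}{11095} = - \frac{39605}{3 + \left(-4 - 104\right) \left(89 + 100\right) + 9} - \frac{45507}{11095} = - \frac{39605}{3 - 20412 + 9} - \frac{6501}{1585} = - \frac{39605}{-20400} - \frac{6501}{1585} = \left(-39605\right) \left(- \frac{1}{20400}\right) - \frac{6501}{1585} = \frac{7921}{4080} - \frac{6501}{1585} = - \frac{2793859}{1293360}$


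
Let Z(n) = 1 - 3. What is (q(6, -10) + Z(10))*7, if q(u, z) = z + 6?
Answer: -42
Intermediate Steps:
Z(n) = -2
q(u, z) = 6 + z
(q(6, -10) + Z(10))*7 = ((6 - 10) - 2)*7 = (-4 - 2)*7 = -6*7 = -42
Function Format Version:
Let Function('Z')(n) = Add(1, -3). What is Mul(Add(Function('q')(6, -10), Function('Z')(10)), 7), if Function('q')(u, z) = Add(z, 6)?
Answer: -42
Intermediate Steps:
Function('Z')(n) = -2
Function('q')(u, z) = Add(6, z)
Mul(Add(Function('q')(6, -10), Function('Z')(10)), 7) = Mul(Add(Add(6, -10), -2), 7) = Mul(Add(-4, -2), 7) = Mul(-6, 7) = -42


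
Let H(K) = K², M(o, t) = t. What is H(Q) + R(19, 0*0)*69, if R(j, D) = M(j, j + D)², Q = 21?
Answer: 25350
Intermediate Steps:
R(j, D) = (D + j)² (R(j, D) = (j + D)² = (D + j)²)
H(Q) + R(19, 0*0)*69 = 21² + (0*0 + 19)²*69 = 441 + (0 + 19)²*69 = 441 + 19²*69 = 441 + 361*69 = 441 + 24909 = 25350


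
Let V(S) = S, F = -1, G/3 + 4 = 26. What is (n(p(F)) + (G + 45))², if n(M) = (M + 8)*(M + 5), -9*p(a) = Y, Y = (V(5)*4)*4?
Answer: 85951441/6561 ≈ 13100.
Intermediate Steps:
G = 66 (G = -12 + 3*26 = -12 + 78 = 66)
Y = 80 (Y = (5*4)*4 = 20*4 = 80)
p(a) = -80/9 (p(a) = -⅑*80 = -80/9)
n(M) = (5 + M)*(8 + M) (n(M) = (8 + M)*(5 + M) = (5 + M)*(8 + M))
(n(p(F)) + (G + 45))² = ((40 + (-80/9)² + 13*(-80/9)) + (66 + 45))² = ((40 + 6400/81 - 1040/9) + 111)² = (280/81 + 111)² = (9271/81)² = 85951441/6561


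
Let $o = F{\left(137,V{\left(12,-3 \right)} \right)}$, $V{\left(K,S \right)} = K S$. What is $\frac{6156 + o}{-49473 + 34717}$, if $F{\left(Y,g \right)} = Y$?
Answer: $- \frac{29}{68} \approx -0.42647$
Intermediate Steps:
$o = 137$
$\frac{6156 + o}{-49473 + 34717} = \frac{6156 + 137}{-49473 + 34717} = \frac{6293}{-14756} = 6293 \left(- \frac{1}{14756}\right) = - \frac{29}{68}$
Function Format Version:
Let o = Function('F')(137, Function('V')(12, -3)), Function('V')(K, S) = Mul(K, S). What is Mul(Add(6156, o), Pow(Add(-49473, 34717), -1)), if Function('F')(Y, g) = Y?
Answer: Rational(-29, 68) ≈ -0.42647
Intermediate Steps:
o = 137
Mul(Add(6156, o), Pow(Add(-49473, 34717), -1)) = Mul(Add(6156, 137), Pow(Add(-49473, 34717), -1)) = Mul(6293, Pow(-14756, -1)) = Mul(6293, Rational(-1, 14756)) = Rational(-29, 68)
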